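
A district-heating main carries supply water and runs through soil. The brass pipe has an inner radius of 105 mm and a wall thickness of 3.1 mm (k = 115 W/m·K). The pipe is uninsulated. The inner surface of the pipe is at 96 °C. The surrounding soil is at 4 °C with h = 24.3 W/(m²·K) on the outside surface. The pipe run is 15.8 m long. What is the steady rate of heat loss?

Per-layer cylindrical resistances, series-summed:
R_brass pipe wall = ln(108.1/105)/(2π×115×15.8) = 2.549×10^-6 K/W
R_outer film = 1/(h_o·2πr_oL) = 1/(24.3×2π×0.1081×15.8) = 0.003835 K/W
R_total = 0.003837 K/W
Q = ΔT/R_total = 92/0.003837

Q ≈ 24000 W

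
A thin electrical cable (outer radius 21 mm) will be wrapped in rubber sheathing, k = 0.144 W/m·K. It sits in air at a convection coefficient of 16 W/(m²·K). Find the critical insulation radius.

r_cr ≈ 9 mm

For a cylinder r_cr = k/h = 0.144/16
r_cr = 9 mm; since the bare radius (21 mm) is above r_cr, any added insulation will reduce heat loss.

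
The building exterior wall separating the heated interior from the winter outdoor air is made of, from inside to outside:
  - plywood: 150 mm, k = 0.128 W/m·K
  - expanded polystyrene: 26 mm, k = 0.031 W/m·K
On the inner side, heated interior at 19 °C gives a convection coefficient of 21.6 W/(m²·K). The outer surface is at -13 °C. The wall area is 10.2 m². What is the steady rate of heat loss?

Thermal resistances in series:
R_inner film = 1/(h_i·A) = 1/(21.6×10.2) = 0.004539 K/W
R_plywood = L/(kA) = 0.15/(0.128×10.2) = 0.1149 K/W
R_expanded polystyrene = L/(kA) = 0.026/(0.031×10.2) = 0.08223 K/W
R_total = 0.2017 K/W
Q = ΔT / R_total = 32 / 0.2017

Q ≈ 159 W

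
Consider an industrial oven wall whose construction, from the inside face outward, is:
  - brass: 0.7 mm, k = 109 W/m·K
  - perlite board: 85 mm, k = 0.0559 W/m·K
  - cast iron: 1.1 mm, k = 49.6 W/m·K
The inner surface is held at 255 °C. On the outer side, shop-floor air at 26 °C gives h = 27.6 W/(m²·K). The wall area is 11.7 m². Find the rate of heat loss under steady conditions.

Q ≈ 1720 W

Using the resistance-network approach (series):
R_brass = L/(kA) = 0.0007/(109×11.7) = 5.489×10^-7 K/W
R_perlite board = L/(kA) = 0.085/(0.0559×11.7) = 0.13 K/W
R_cast iron = L/(kA) = 0.0011/(49.6×11.7) = 1.896×10^-6 K/W
R_outer film = 1/(h_o·A) = 1/(27.6×11.7) = 0.003097 K/W
R_total = 0.1331 K/W
Q = ΔT / R_total = 229 / 0.1331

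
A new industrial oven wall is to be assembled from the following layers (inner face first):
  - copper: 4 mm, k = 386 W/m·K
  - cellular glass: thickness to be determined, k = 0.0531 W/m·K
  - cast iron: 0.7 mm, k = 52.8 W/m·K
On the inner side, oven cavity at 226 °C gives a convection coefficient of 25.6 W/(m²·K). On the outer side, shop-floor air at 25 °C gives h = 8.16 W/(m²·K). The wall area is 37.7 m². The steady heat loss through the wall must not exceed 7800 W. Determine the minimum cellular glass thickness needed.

Treating each layer as a thermal resistance in series:
R_inner film = 1/(h_i·A) = 1/(25.6×37.7) = 0.001036 K/W
R_copper = L/(kA) = 0.004/(386×37.7) = 2.749×10^-7 K/W
R_cast iron = L/(kA) = 0.0007/(52.8×37.7) = 3.517×10^-7 K/W
R_outer film = 1/(h_o·A) = 1/(8.16×37.7) = 0.003251 K/W
Sum of the known resistances R_other = 0.004287 K/W
Required total resistance R_tot = ΔT/Q_allow = 201/7800 = 0.02577 K/W
R_cellular glass = R_tot − R_other = 0.02148 K/W
L = R·k·A = 0.02148×0.0531×37.7

L ≈ 43 mm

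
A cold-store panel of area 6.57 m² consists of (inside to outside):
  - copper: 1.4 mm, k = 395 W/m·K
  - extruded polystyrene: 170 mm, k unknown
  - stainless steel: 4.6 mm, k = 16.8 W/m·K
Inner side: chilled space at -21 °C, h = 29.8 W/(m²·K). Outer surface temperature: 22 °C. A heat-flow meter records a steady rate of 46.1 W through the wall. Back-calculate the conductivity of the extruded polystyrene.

k ≈ 0.0279 W/(m·K)

Series thermal resistances:
R_inner film = 1/(h_i·A) = 1/(29.8×6.57) = 0.005108 K/W
R_copper = L/(kA) = 0.0014/(395×6.57) = 5.395×10^-7 K/W
R_stainless steel = L/(kA) = 0.0046/(16.8×6.57) = 4.168×10^-5 K/W
Sum of known resistances R_other = 0.00515 K/W
Total R = ΔT/Q = 43/46.1 = 0.9328 K/W
R_extruded polystyrene = R_total − R_other = 0.9276 K/W
k = L/(R·A) = 0.17/(0.9276×6.57)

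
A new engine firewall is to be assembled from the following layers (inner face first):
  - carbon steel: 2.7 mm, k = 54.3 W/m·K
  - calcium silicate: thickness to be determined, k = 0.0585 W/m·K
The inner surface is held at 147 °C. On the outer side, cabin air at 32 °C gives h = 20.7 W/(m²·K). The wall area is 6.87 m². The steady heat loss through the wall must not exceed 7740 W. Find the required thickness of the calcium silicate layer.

L ≈ 3.14 mm

Model the wall as resistances in series:
R_carbon steel = L/(kA) = 0.0027/(54.3×6.87) = 7.238×10^-6 K/W
R_outer film = 1/(h_o·A) = 1/(20.7×6.87) = 0.007032 K/W
Sum of the known resistances R_other = 0.007039 K/W
Required total resistance R_tot = ΔT/Q_allow = 115/7740 = 0.01486 K/W
R_calcium silicate = R_tot − R_other = 0.007819 K/W
L = R·k·A = 0.007819×0.0585×6.87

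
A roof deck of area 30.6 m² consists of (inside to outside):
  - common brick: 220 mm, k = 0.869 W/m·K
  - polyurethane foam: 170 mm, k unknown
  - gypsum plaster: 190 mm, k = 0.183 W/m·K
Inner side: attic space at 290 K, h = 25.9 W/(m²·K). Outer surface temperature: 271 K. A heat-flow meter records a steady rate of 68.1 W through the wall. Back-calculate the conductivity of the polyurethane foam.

k ≈ 0.0236 W/(m·K)

Treating each layer as a thermal resistance in series:
R_inner film = 1/(h_i·A) = 1/(25.9×30.6) = 0.001262 K/W
R_common brick = L/(kA) = 0.22/(0.869×30.6) = 0.008273 K/W
R_gypsum plaster = L/(kA) = 0.19/(0.183×30.6) = 0.03393 K/W
Sum of known resistances R_other = 0.04346 K/W
Total R = ΔT/Q = 19/68.1 = 0.279 K/W
R_polyurethane foam = R_total − R_other = 0.2355 K/W
k = L/(R·A) = 0.17/(0.2355×30.6)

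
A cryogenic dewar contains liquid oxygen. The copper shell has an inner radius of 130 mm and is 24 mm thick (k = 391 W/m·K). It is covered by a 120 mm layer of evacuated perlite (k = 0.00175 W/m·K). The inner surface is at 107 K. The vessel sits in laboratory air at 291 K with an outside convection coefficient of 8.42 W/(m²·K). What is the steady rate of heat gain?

Spherical conduction: R = (1/r_in − 1/r_out)/(4πk) per layer; series-sum.
R_copper shell = (1/0.13 − 1/0.154)/(4π×391) = 2.44×10^-4 K/W
R_evacuated perlite = (1/0.154 − 1/0.274)/(4π×0.00175) = 129.3 K/W
R_outer film = 1/(h·4πr_o²) = 1/(8.42×4π×0.274²) = 0.1259 K/W
R_total = 129.4 K/W
Q = ΔT/R_total = 184/129.4

Q ≈ 1.42 W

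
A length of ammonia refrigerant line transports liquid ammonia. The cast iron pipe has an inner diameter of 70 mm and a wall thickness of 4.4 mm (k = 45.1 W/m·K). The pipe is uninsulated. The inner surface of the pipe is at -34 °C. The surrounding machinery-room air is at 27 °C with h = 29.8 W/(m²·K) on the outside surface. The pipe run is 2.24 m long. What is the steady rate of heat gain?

Per-layer cylindrical resistances, series-summed:
R_cast iron pipe wall = ln(39.4/35)/(2π×45.1×2.24) = 1.866×10^-4 K/W
R_outer film = 1/(h_o·2πr_oL) = 1/(29.8×2π×0.0394×2.24) = 0.06051 K/W
R_total = 0.0607 K/W
Q = ΔT/R_total = 61/0.0607

Q ≈ 1000 W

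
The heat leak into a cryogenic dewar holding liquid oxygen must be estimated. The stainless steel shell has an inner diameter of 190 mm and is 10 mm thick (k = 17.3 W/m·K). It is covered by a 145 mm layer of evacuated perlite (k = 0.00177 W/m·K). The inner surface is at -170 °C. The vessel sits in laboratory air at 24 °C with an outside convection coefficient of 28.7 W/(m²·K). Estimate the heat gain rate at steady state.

Q ≈ 0.781 W

Each spherical layer contributes R = (1/r_i − 1/r_o)/(4πk):
R_stainless steel shell = (1/0.095 − 1/0.105)/(4π×17.3) = 0.004611 K/W
R_evacuated perlite = (1/0.105 − 1/0.25)/(4π×0.00177) = 248.3 K/W
R_outer film = 1/(h·4πr_o²) = 1/(28.7×4π×0.25²) = 0.04436 K/W
R_total = 248.4 K/W
Q = ΔT/R_total = 194/248.4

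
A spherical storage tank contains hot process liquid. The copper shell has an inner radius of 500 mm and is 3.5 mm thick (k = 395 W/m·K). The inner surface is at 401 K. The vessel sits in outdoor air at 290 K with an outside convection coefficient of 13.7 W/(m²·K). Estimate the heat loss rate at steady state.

Q ≈ 4840 W

For a spherical shell R = (1/r₁ − 1/r₂)/(4πk); film R = 1/(h·4πr²). In series:
R_copper shell = (1/0.5 − 1/0.5035)/(4π×395) = 2.801×10^-6 K/W
R_outer film = 1/(h·4πr_o²) = 1/(13.7×4π×0.5035²) = 0.02291 K/W
R_total = 0.02292 K/W
Q = ΔT/R_total = 111/0.02292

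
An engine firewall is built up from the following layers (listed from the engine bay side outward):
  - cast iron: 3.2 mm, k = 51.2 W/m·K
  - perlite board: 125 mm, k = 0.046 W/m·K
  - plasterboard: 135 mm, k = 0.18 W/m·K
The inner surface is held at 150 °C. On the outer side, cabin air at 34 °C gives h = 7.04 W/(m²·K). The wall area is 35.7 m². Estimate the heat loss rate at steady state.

Q ≈ 1150 W

Model the wall as resistances in series:
R_cast iron = L/(kA) = 0.0032/(51.2×35.7) = 1.751×10^-6 K/W
R_perlite board = L/(kA) = 0.125/(0.046×35.7) = 0.07612 K/W
R_plasterboard = L/(kA) = 0.135/(0.18×35.7) = 0.02101 K/W
R_outer film = 1/(h_o·A) = 1/(7.04×35.7) = 0.003979 K/W
R_total = 0.1011 K/W
Q = ΔT / R_total = 116 / 0.1011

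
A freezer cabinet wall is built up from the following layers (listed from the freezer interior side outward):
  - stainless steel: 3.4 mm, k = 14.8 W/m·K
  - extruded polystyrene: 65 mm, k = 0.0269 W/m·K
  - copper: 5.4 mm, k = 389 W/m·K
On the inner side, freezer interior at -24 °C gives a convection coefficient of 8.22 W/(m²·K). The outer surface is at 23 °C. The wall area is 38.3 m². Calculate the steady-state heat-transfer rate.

Q ≈ 709 W

Thermal resistances in series:
R_inner film = 1/(h_i·A) = 1/(8.22×38.3) = 0.003176 K/W
R_stainless steel = L/(kA) = 0.0034/(14.8×38.3) = 5.998×10^-6 K/W
R_extruded polystyrene = L/(kA) = 0.065/(0.0269×38.3) = 0.06309 K/W
R_copper = L/(kA) = 0.0054/(389×38.3) = 3.624×10^-7 K/W
R_total = 0.06627 K/W
Q = ΔT / R_total = 47 / 0.06627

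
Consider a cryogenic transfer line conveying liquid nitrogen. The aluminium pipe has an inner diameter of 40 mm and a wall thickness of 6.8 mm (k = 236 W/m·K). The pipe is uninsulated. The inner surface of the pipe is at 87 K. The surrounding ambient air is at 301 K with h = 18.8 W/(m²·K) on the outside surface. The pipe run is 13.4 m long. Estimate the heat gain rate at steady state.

Q ≈ 9070 W

For a radial system each layer contributes R = ln(r_out/r_in)/(2πkL); films add R = 1/(hA).
R_aluminium pipe wall = ln(26.8/20)/(2π×236×13.4) = 1.473×10^-5 K/W
R_outer film = 1/(h_o·2πr_oL) = 1/(18.8×2π×0.0268×13.4) = 0.02357 K/W
R_total = 0.02359 K/W
Q = ΔT/R_total = 214/0.02359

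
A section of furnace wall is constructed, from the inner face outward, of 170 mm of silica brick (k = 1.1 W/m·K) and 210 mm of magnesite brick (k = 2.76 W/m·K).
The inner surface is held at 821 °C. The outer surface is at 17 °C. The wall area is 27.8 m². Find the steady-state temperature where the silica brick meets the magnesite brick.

T ≈ 282 °C

Treating each layer as a thermal resistance in series:
R_silica brick = L/(kA) = 0.17/(1.1×27.8) = 0.005559 K/W
R_magnesite brick = L/(kA) = 0.21/(2.76×27.8) = 0.002737 K/W
R_total = 0.008296 K/W;  Q = ΔT/R_total = 804/0.008296 = 96910 W
T_interface = T_inner − Q·ΣR(inner→interface) = 821 − 96900×0.005559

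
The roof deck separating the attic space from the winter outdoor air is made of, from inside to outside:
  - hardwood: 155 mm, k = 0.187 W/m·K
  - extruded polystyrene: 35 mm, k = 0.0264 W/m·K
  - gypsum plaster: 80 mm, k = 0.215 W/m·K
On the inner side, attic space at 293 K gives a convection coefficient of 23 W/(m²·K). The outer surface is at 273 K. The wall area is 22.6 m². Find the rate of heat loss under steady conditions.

Q ≈ 176 W

Thermal resistances in series:
R_inner film = 1/(h_i·A) = 1/(23×22.6) = 0.001924 K/W
R_hardwood = L/(kA) = 0.155/(0.187×22.6) = 0.03668 K/W
R_extruded polystyrene = L/(kA) = 0.035/(0.0264×22.6) = 0.05866 K/W
R_gypsum plaster = L/(kA) = 0.08/(0.215×22.6) = 0.01646 K/W
R_total = 0.1137 K/W
Q = ΔT / R_total = 20 / 0.1137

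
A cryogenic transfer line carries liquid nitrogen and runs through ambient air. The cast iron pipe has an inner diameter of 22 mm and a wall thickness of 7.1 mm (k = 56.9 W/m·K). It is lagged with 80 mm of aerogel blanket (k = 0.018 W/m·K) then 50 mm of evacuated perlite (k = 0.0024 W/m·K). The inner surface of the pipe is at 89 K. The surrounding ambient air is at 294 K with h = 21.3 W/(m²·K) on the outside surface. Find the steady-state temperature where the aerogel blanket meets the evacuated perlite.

T ≈ 161 K

For a radial system each layer contributes R = ln(r_out/r_in)/(2πkL); films add R = 1/(hA).
R_cast iron pipe wall = ln(18.1/11)/(2π×56.9×1) = 0.001393 K/W
R_aerogel blanket = ln(98.1/18.1)/(2π×0.018×1) = 14.94 K/W
R_evacuated perlite = ln(148.1/98.1)/(2π×0.0024×1) = 27.31 K/W
R_outer film = 1/(h_o·2πr_oL) = 1/(21.3×2π×0.1481×1) = 0.05045 K/W
R_total = 42.31 K/W
Q = ΔT/R_total = 205/42.31
Q = 4.85 W/m
T_interface = T_inner + Q·ΣR(inner→interface) = 89 + 4.85×14.94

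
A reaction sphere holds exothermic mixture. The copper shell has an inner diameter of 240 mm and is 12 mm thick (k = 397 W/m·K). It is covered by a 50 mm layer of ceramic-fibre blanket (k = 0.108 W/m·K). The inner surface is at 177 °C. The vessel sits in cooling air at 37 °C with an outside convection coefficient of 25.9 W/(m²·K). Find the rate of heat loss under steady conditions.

Q ≈ 86.1 W

Radial (spherical) resistances in series:
R_copper shell = (1/0.12 − 1/0.132)/(4π×397) = 1.519×10^-4 K/W
R_ceramic-fibre blanket = (1/0.132 − 1/0.182)/(4π×0.108) = 1.534 K/W
R_outer film = 1/(h·4πr_o²) = 1/(25.9×4π×0.182²) = 0.09276 K/W
R_total = 1.626 K/W
Q = ΔT/R_total = 140/1.626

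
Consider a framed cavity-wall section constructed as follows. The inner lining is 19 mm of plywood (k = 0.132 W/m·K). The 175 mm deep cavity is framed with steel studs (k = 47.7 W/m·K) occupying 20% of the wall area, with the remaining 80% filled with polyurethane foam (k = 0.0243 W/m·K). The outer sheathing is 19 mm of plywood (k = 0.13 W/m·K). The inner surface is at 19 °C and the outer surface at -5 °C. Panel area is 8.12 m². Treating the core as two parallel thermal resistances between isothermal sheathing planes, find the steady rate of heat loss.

Q ≈ 632 W

Sheathing layers in series; stud and cavity paths in parallel between them.
R_inner = 0.019/(0.132×8.12) = 0.01773 K/W
R_stud  = 0.175/(47.7×0.2×8.12) = 0.002259 K/W
R_cav   = 0.175/(0.0243×0.8×8.12) = 1.109 K/W
1/R_core = 1/R_stud + 1/R_cav → R_core = 0.002254 K/W
R_outer = 0.019/(0.13×8.12) = 0.018 K/W
R_total = 0.03798 K/W
Q = ΔT/R_total = 24/0.03798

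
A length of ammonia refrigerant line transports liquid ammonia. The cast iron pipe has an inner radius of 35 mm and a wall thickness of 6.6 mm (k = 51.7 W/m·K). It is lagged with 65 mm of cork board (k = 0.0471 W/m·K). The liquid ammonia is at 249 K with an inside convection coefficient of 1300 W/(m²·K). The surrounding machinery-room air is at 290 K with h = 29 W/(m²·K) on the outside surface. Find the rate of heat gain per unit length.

q′ ≈ 12.7 W/m

Radial resistances (cylindrical: R_cond = ln(r_o/r_i)/(2πkL), R_conv = 1/(h·2πrL)):
R_inner film = 1/(h_i·2πr₁L) = 1/(1300×2π×0.035×1) = 0.003498 K/W
R_cast iron pipe wall = ln(41.6/35)/(2π×51.7×1) = 5.318×10^-4 K/W
R_cork board = ln(106.6/41.6)/(2π×0.0471×1) = 3.18 K/W
R_outer film = 1/(h_o·2πr_oL) = 1/(29×2π×0.1066×1) = 0.05148 K/W
R_total = 3.235 K/W
Q = ΔT/R_total = 41/3.235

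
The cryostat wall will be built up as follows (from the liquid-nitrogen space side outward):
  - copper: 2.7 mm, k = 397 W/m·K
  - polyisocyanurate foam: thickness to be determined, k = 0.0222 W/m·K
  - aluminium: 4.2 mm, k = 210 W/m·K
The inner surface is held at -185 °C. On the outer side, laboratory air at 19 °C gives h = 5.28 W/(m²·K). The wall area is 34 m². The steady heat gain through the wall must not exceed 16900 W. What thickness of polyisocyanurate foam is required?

Thermal resistances in series:
R_copper = L/(kA) = 0.0027/(397×34) = 2×10^-7 K/W
R_aluminium = L/(kA) = 0.0042/(210×34) = 5.882×10^-7 K/W
R_outer film = 1/(h_o·A) = 1/(5.28×34) = 0.00557 K/W
Sum of the known resistances R_other = 0.005571 K/W
Required total resistance R_tot = ΔT/Q_allow = 204/16900 = 0.01207 K/W
R_polyisocyanurate foam = R_tot − R_other = 0.0065 K/W
L = R·k·A = 0.0065×0.0222×34

L ≈ 4.91 mm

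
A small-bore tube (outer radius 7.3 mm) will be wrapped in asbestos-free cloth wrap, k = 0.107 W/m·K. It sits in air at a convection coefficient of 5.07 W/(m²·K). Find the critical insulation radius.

For a cylinder r_cr = k/h = 0.107/5.07
r_cr = 21.1 mm; since the bare radius (7.3 mm) is below r_cr, adding a thin layer of insulation will *increase* heat loss.

r_cr ≈ 21.1 mm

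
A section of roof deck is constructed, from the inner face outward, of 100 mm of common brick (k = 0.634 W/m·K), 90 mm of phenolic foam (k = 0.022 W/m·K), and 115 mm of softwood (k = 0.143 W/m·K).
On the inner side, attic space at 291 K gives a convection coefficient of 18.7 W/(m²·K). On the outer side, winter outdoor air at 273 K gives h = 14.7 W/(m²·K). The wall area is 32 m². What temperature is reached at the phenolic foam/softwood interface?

T ≈ 276 K

Model the wall as resistances in series:
R_inner film = 1/(h_i·A) = 1/(18.7×32) = 0.001671 K/W
R_common brick = L/(kA) = 0.1/(0.634×32) = 0.004929 K/W
R_phenolic foam = L/(kA) = 0.09/(0.022×32) = 0.1278 K/W
R_softwood = L/(kA) = 0.115/(0.143×32) = 0.02513 K/W
R_outer film = 1/(h_o·A) = 1/(14.7×32) = 0.002126 K/W
R_total = 0.1617 K/W;  Q = ΔT/R_total = 18/0.1617 = 111.3 W
T_interface = T_inner − Q·ΣR(inner→interface) = 291 − 111×0.1344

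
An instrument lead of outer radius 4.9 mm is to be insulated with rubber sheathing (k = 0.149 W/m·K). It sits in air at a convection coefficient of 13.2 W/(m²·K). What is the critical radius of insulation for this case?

r_cr ≈ 11.3 mm

For a cylinder r_cr = k/h = 0.149/13.2
r_cr = 11.3 mm; since the bare radius (4.9 mm) is below r_cr, adding a thin layer of insulation will *increase* heat loss.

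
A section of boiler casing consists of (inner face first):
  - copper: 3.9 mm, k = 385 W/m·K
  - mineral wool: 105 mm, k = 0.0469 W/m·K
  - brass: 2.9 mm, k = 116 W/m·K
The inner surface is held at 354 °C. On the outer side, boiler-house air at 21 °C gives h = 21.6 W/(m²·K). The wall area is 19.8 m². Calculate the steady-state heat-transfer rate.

Q ≈ 2890 W

Using the resistance-network approach (series):
R_copper = L/(kA) = 0.0039/(385×19.8) = 5.116×10^-7 K/W
R_mineral wool = L/(kA) = 0.105/(0.0469×19.8) = 0.1131 K/W
R_brass = L/(kA) = 0.0029/(116×19.8) = 1.263×10^-6 K/W
R_outer film = 1/(h_o·A) = 1/(21.6×19.8) = 0.002338 K/W
R_total = 0.1154 K/W
Q = ΔT / R_total = 333 / 0.1154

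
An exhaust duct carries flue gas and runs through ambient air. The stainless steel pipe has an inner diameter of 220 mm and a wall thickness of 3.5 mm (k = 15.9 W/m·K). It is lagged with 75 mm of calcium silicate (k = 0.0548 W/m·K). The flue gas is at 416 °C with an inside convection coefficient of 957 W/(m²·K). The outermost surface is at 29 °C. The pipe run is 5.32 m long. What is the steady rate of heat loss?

Treating each annulus and film as a series resistance:
R_inner film = 1/(h_i·2πr₁L) = 1/(957×2π×0.11×5.32) = 2.842×10^-4 K/W
R_stainless steel pipe wall = ln(113.5/110)/(2π×15.9×5.32) = 5.893×10^-5 K/W
R_calcium silicate = ln(188.5/113.5)/(2π×0.0548×5.32) = 0.2769 K/W
R_total = 0.2773 K/W
Q = ΔT/R_total = 387/0.2773

Q ≈ 1400 W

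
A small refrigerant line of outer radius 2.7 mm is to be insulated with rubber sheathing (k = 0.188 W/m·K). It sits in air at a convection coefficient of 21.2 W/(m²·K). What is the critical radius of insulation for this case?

r_cr ≈ 8.87 mm

For a cylinder r_cr = k/h = 0.188/21.2
r_cr = 8.87 mm; since the bare radius (2.7 mm) is below r_cr, adding a thin layer of insulation will *increase* heat loss.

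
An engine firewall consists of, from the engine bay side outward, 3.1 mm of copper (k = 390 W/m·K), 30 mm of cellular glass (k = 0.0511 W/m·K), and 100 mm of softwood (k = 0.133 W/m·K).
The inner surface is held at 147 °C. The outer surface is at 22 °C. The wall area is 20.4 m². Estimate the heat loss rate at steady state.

Model the wall as resistances in series:
R_copper = L/(kA) = 0.0031/(390×20.4) = 3.896×10^-7 K/W
R_cellular glass = L/(kA) = 0.03/(0.0511×20.4) = 0.02878 K/W
R_softwood = L/(kA) = 0.1/(0.133×20.4) = 0.03686 K/W
R_total = 0.06564 K/W
Q = ΔT / R_total = 125 / 0.06564

Q ≈ 1900 W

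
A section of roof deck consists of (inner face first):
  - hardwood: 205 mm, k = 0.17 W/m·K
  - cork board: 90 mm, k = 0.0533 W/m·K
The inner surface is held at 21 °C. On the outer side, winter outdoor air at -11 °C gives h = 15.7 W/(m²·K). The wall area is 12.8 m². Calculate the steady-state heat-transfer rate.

Model the wall as resistances in series:
R_hardwood = L/(kA) = 0.205/(0.17×12.8) = 0.09421 K/W
R_cork board = L/(kA) = 0.09/(0.0533×12.8) = 0.1319 K/W
R_outer film = 1/(h_o·A) = 1/(15.7×12.8) = 0.004976 K/W
R_total = 0.2311 K/W
Q = ΔT / R_total = 32 / 0.2311

Q ≈ 138 W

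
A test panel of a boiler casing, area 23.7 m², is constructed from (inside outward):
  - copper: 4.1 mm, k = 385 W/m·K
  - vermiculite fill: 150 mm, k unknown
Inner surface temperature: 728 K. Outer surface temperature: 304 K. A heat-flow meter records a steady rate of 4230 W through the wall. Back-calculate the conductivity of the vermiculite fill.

Using the resistance-network approach (series):
R_copper = L/(kA) = 0.0041/(385×23.7) = 4.493×10^-7 K/W
Sum of known resistances R_other = 4.493×10^-7 K/W
Total R = ΔT/Q = 424/4230 = 0.1002 K/W
R_vermiculite fill = R_total − R_other = 0.1002 K/W
k = L/(R·A) = 0.15/(0.1002×23.7)

k ≈ 0.0631 W/(m·K)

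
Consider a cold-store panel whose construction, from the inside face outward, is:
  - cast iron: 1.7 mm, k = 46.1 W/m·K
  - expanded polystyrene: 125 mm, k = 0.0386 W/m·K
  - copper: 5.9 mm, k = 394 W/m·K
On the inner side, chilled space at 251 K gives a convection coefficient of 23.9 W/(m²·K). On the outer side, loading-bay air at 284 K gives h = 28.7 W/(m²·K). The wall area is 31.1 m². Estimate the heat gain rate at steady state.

Treating each layer as a thermal resistance in series:
R_inner film = 1/(h_i·A) = 1/(23.9×31.1) = 0.001345 K/W
R_cast iron = L/(kA) = 0.0017/(46.1×31.1) = 1.186×10^-6 K/W
R_expanded polystyrene = L/(kA) = 0.125/(0.0386×31.1) = 0.1041 K/W
R_copper = L/(kA) = 0.0059/(394×31.1) = 4.815×10^-7 K/W
R_outer film = 1/(h_o·A) = 1/(28.7×31.1) = 0.00112 K/W
R_total = 0.1066 K/W
Q = ΔT / R_total = 33 / 0.1066

Q ≈ 310 W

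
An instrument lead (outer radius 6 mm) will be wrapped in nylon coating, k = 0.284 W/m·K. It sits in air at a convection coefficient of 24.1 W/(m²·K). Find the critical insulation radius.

r_cr ≈ 11.8 mm

For a cylinder r_cr = k/h = 0.284/24.1
r_cr = 11.8 mm; since the bare radius (6 mm) is below r_cr, adding a thin layer of insulation will *increase* heat loss.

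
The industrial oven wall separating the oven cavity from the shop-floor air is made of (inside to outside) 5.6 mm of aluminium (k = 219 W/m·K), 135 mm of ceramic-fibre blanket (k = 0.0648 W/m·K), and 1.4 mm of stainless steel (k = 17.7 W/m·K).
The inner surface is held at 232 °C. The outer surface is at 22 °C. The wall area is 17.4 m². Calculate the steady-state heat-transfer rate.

Treating each layer as a thermal resistance in series:
R_aluminium = L/(kA) = 0.0056/(219×17.4) = 1.47×10^-6 K/W
R_ceramic-fibre blanket = L/(kA) = 0.135/(0.0648×17.4) = 0.1197 K/W
R_stainless steel = L/(kA) = 0.0014/(17.7×17.4) = 4.546×10^-6 K/W
R_total = 0.1197 K/W
Q = ΔT / R_total = 210 / 0.1197

Q ≈ 1750 W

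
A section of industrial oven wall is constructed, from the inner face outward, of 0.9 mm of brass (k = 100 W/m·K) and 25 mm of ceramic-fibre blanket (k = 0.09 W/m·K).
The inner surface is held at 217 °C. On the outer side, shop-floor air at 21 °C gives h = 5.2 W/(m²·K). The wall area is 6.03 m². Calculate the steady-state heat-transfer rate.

Q ≈ 2510 W

Model the wall as resistances in series:
R_brass = L/(kA) = 0.0009/(100×6.03) = 1.493×10^-6 K/W
R_ceramic-fibre blanket = L/(kA) = 0.025/(0.09×6.03) = 0.04607 K/W
R_outer film = 1/(h_o·A) = 1/(5.2×6.03) = 0.03189 K/W
R_total = 0.07796 K/W
Q = ΔT / R_total = 196 / 0.07796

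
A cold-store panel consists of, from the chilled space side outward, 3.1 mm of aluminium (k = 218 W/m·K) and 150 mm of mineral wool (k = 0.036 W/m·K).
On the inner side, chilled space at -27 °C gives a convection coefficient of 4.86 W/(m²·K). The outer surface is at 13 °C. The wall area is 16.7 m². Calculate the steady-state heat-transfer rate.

Treating each layer as a thermal resistance in series:
R_inner film = 1/(h_i·A) = 1/(4.86×16.7) = 0.01232 K/W
R_aluminium = L/(kA) = 0.0031/(218×16.7) = 8.515×10^-7 K/W
R_mineral wool = L/(kA) = 0.15/(0.036×16.7) = 0.2495 K/W
R_total = 0.2618 K/W
Q = ΔT / R_total = 40 / 0.2618

Q ≈ 153 W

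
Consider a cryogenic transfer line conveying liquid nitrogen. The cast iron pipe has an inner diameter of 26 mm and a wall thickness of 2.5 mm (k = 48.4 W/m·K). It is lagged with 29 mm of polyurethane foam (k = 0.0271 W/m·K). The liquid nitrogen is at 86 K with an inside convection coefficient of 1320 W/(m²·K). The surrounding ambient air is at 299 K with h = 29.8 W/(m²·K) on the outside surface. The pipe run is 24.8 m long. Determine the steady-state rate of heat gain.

Per-layer cylindrical resistances, series-summed:
R_inner film = 1/(h_i·2πr₁L) = 1/(1320×2π×0.013×24.8) = 3.74×10^-4 K/W
R_cast iron pipe wall = ln(15.5/13)/(2π×48.4×24.8) = 2.332×10^-5 K/W
R_polyurethane foam = ln(44.5/15.5)/(2π×0.0271×24.8) = 0.2498 K/W
R_outer film = 1/(h_o·2πr_oL) = 1/(29.8×2π×0.0445×24.8) = 0.004839 K/W
R_total = 0.255 K/W
Q = ΔT/R_total = 213/0.255

Q ≈ 835 W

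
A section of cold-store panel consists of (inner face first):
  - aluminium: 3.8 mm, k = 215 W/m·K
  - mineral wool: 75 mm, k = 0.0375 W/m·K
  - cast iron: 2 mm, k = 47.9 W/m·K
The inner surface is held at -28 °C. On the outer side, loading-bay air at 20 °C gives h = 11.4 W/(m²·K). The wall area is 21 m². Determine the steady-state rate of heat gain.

Thermal resistances in series:
R_aluminium = L/(kA) = 0.0038/(215×21) = 8.416×10^-7 K/W
R_mineral wool = L/(kA) = 0.075/(0.0375×21) = 0.09524 K/W
R_cast iron = L/(kA) = 0.002/(47.9×21) = 1.988×10^-6 K/W
R_outer film = 1/(h_o·A) = 1/(11.4×21) = 0.004177 K/W
R_total = 0.09942 K/W
Q = ΔT / R_total = 48 / 0.09942

Q ≈ 483 W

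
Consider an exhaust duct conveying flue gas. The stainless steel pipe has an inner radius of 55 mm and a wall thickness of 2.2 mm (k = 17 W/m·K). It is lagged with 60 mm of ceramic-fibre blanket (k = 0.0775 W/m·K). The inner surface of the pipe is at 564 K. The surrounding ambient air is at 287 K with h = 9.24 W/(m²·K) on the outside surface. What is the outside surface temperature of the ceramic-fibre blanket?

Cylindrical conduction, so R = ln(r₂/r₁)/(2πkL) per layer, in series:
R_stainless steel pipe wall = ln(57.2/55)/(2π×17×1) = 3.672×10^-4 K/W
R_ceramic-fibre blanket = ln(117.2/57.2)/(2π×0.0775×1) = 1.473 K/W
R_outer film = 1/(h_o·2πr_oL) = 1/(9.24×2π×0.1172×1) = 0.147 K/W
R_total = 1.62 K/W
Q = ΔT/R_total = 277/1.62
Q = 171 W/m
T_interface = T_inner − Q·ΣR(inner→interface) = 564 − 171×1.473

T ≈ 312 K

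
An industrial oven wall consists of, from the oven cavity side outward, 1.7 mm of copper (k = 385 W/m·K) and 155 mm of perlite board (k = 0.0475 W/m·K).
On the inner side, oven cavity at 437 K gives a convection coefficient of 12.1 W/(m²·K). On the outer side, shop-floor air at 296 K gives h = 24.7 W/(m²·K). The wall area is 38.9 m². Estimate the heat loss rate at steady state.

Q ≈ 1620 W

Using the resistance-network approach (series):
R_inner film = 1/(h_i·A) = 1/(12.1×38.9) = 0.002125 K/W
R_copper = L/(kA) = 0.0017/(385×38.9) = 1.135×10^-7 K/W
R_perlite board = L/(kA) = 0.155/(0.0475×38.9) = 0.08389 K/W
R_outer film = 1/(h_o·A) = 1/(24.7×38.9) = 0.001041 K/W
R_total = 0.08705 K/W
Q = ΔT / R_total = 141 / 0.08705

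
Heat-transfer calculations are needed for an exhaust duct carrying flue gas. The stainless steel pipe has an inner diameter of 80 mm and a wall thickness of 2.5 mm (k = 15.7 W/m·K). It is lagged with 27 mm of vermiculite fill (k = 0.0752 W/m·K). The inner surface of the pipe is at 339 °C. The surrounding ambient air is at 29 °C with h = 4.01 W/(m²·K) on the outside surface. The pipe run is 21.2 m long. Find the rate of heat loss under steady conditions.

Q ≈ 4080 W

For a radial system each layer contributes R = ln(r_out/r_in)/(2πkL); films add R = 1/(hA).
R_stainless steel pipe wall = ln(42.5/40)/(2π×15.7×21.2) = 2.899×10^-5 K/W
R_vermiculite fill = ln(69.5/42.5)/(2π×0.0752×21.2) = 0.0491 K/W
R_outer film = 1/(h_o·2πr_oL) = 1/(4.01×2π×0.0695×21.2) = 0.02694 K/W
R_total = 0.07607 K/W
Q = ΔT/R_total = 310/0.07607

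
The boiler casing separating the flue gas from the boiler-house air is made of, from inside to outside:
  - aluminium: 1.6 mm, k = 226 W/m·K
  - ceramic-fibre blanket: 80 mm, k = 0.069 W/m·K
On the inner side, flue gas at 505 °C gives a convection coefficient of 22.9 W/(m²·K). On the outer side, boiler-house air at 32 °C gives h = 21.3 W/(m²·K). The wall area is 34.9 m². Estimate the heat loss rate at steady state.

Q ≈ 13200 W

Series thermal resistances:
R_inner film = 1/(h_i·A) = 1/(22.9×34.9) = 0.001251 K/W
R_aluminium = L/(kA) = 0.0016/(226×34.9) = 2.029×10^-7 K/W
R_ceramic-fibre blanket = L/(kA) = 0.08/(0.069×34.9) = 0.03322 K/W
R_outer film = 1/(h_o·A) = 1/(21.3×34.9) = 0.001345 K/W
R_total = 0.03582 K/W
Q = ΔT / R_total = 473 / 0.03582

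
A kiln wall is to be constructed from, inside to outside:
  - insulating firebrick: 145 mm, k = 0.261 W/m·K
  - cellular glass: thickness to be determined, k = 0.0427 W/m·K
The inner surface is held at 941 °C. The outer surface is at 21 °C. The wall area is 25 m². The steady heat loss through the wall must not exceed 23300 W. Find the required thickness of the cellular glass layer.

L ≈ 18.4 mm

Using the resistance-network approach (series):
R_insulating firebrick = L/(kA) = 0.145/(0.261×25) = 0.02222 K/W
Sum of the known resistances R_other = 0.02222 K/W
Required total resistance R_tot = ΔT/Q_allow = 920/23300 = 0.03948 K/W
R_cellular glass = R_tot − R_other = 0.01726 K/W
L = R·k·A = 0.01726×0.0427×25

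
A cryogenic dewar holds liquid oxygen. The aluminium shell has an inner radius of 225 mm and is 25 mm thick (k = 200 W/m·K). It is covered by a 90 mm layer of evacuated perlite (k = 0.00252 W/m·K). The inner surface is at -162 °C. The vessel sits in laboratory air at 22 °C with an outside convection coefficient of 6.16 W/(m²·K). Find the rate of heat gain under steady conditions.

Q ≈ 5.48 W

Radial (spherical) resistances in series:
R_aluminium shell = (1/0.225 − 1/0.25)/(4π×200) = 1.768×10^-4 K/W
R_evacuated perlite = (1/0.25 − 1/0.34)/(4π×0.00252) = 33.44 K/W
R_outer film = 1/(h·4πr_o²) = 1/(6.16×4π×0.34²) = 0.1118 K/W
R_total = 33.55 K/W
Q = ΔT/R_total = 184/33.55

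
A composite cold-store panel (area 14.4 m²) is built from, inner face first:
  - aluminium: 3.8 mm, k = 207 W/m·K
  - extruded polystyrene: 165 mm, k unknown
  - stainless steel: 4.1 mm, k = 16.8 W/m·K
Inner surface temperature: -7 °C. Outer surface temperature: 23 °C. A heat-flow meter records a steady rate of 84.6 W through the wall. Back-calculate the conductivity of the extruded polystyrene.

k ≈ 0.0323 W/(m·K)

Thermal resistances in series:
R_aluminium = L/(kA) = 0.0038/(207×14.4) = 1.275×10^-6 K/W
R_stainless steel = L/(kA) = 0.0041/(16.8×14.4) = 1.695×10^-5 K/W
Sum of known resistances R_other = 1.822×10^-5 K/W
Total R = ΔT/Q = 30/84.6 = 0.3546 K/W
R_extruded polystyrene = R_total − R_other = 0.3546 K/W
k = L/(R·A) = 0.165/(0.3546×14.4)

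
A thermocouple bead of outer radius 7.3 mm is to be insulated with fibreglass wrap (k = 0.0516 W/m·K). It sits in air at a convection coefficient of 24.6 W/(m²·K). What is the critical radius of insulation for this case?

r_cr ≈ 4.2 mm

For a sphere r_cr = 2k/h = 2×0.0516/24.6
r_cr = 4.2 mm; since the bare radius (7.3 mm) is above r_cr, any added insulation will reduce heat loss.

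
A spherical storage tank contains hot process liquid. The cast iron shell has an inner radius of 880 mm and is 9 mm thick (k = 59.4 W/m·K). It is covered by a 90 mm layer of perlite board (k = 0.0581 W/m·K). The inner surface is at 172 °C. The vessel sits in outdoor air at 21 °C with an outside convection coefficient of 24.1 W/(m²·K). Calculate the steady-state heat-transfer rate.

Q ≈ 1040 W

Radial (spherical) resistances in series:
R_cast iron shell = (1/0.88 − 1/0.889)/(4π×59.4) = 1.541×10^-5 K/W
R_perlite board = (1/0.889 − 1/0.979)/(4π×0.0581) = 0.1416 K/W
R_outer film = 1/(h·4πr_o²) = 1/(24.1×4π×0.979²) = 0.003445 K/W
R_total = 0.1451 K/W
Q = ΔT/R_total = 151/0.1451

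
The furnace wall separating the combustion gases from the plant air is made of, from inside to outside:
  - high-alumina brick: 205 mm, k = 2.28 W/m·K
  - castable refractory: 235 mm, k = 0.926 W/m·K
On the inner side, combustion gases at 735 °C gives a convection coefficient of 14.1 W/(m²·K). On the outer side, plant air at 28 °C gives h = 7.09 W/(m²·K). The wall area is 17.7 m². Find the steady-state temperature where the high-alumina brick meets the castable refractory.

T ≈ 530 °C

Series thermal resistances:
R_inner film = 1/(h_i·A) = 1/(14.1×17.7) = 0.004007 K/W
R_high-alumina brick = L/(kA) = 0.205/(2.28×17.7) = 0.00508 K/W
R_castable refractory = L/(kA) = 0.235/(0.926×17.7) = 0.01434 K/W
R_outer film = 1/(h_o·A) = 1/(7.09×17.7) = 0.007969 K/W
R_total = 0.03139 K/W;  Q = ΔT/R_total = 707/0.03139 = 22520 W
T_interface = T_inner − Q·ΣR(inner→interface) = 735 − 22500×0.009087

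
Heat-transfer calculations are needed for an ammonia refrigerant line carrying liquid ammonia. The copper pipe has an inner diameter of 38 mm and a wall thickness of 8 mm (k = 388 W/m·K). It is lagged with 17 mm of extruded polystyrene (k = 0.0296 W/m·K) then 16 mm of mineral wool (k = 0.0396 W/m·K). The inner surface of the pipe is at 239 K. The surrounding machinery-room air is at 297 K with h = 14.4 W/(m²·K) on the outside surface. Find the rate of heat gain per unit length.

Per-layer cylindrical resistances, series-summed:
R_copper pipe wall = ln(27/19)/(2π×388×1) = 1.441×10^-4 K/W
R_extruded polystyrene = ln(44/27)/(2π×0.0296×1) = 2.626 K/W
R_mineral wool = ln(60/44)/(2π×0.0396×1) = 1.247 K/W
R_outer film = 1/(h_o·2πr_oL) = 1/(14.4×2π×0.06×1) = 0.1842 K/W
R_total = 4.057 K/W
Q = ΔT/R_total = 58/4.057

q′ ≈ 14.3 W/m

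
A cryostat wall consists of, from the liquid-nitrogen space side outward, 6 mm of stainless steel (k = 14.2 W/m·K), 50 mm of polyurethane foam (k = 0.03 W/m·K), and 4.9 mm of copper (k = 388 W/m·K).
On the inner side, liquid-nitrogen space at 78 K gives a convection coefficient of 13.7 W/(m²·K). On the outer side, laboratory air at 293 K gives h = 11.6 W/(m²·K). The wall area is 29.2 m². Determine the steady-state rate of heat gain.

Q ≈ 3440 W

Model the wall as resistances in series:
R_inner film = 1/(h_i·A) = 1/(13.7×29.2) = 0.0025 K/W
R_stainless steel = L/(kA) = 0.006/(14.2×29.2) = 1.447×10^-5 K/W
R_polyurethane foam = L/(kA) = 0.05/(0.03×29.2) = 0.05708 K/W
R_copper = L/(kA) = 0.0049/(388×29.2) = 4.325×10^-7 K/W
R_outer film = 1/(h_o·A) = 1/(11.6×29.2) = 0.002952 K/W
R_total = 0.06254 K/W
Q = ΔT / R_total = 215 / 0.06254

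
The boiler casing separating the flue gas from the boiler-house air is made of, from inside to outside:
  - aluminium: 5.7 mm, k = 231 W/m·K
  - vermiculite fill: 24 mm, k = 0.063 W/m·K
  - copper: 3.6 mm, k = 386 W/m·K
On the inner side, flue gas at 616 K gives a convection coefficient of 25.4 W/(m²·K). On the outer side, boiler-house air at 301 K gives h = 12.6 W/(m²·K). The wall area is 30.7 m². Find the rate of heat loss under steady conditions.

Q ≈ 19400 W

Model the wall as resistances in series:
R_inner film = 1/(h_i·A) = 1/(25.4×30.7) = 0.001282 K/W
R_aluminium = L/(kA) = 0.0057/(231×30.7) = 8.038×10^-7 K/W
R_vermiculite fill = L/(kA) = 0.024/(0.063×30.7) = 0.01241 K/W
R_copper = L/(kA) = 0.0036/(386×30.7) = 3.038×10^-7 K/W
R_outer film = 1/(h_o·A) = 1/(12.6×30.7) = 0.002585 K/W
R_total = 0.01628 K/W
Q = ΔT / R_total = 315 / 0.01628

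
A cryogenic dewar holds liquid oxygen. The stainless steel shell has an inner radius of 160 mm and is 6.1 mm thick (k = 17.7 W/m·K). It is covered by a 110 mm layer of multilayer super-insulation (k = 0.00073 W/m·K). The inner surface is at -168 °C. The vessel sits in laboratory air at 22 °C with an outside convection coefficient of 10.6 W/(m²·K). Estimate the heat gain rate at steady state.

For a spherical shell R = (1/r₁ − 1/r₂)/(4πk); film R = 1/(h·4πr²). In series:
R_stainless steel shell = (1/0.16 − 1/0.1661)/(4π×17.7) = 0.001032 K/W
R_multilayer super-insulation = (1/0.1661 − 1/0.2761)/(4π×0.00073) = 261.5 K/W
R_outer film = 1/(h·4πr_o²) = 1/(10.6×4π×0.2761²) = 0.09848 K/W
R_total = 261.6 K/W
Q = ΔT/R_total = 190/261.6

Q ≈ 0.726 W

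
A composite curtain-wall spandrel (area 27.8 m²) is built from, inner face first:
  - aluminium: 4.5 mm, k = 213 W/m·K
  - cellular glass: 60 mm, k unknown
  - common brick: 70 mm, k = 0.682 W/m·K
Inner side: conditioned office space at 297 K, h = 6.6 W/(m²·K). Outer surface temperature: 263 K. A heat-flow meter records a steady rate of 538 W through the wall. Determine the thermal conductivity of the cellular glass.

Thermal resistances in series:
R_inner film = 1/(h_i·A) = 1/(6.6×27.8) = 0.00545 K/W
R_aluminium = L/(kA) = 0.0045/(213×27.8) = 7.6×10^-7 K/W
R_common brick = L/(kA) = 0.07/(0.682×27.8) = 0.003692 K/W
Sum of known resistances R_other = 0.009143 K/W
Total R = ΔT/Q = 34/538 = 0.0632 K/W
R_cellular glass = R_total − R_other = 0.05405 K/W
k = L/(R·A) = 0.06/(0.05405×27.8)

k ≈ 0.0399 W/(m·K)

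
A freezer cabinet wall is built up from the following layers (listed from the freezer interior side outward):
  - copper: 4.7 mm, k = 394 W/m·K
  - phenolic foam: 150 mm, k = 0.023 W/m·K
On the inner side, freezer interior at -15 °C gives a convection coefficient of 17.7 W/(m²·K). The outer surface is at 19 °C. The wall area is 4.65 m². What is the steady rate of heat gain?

Series thermal resistances:
R_inner film = 1/(h_i·A) = 1/(17.7×4.65) = 0.01215 K/W
R_copper = L/(kA) = 0.0047/(394×4.65) = 2.565×10^-6 K/W
R_phenolic foam = L/(kA) = 0.15/(0.023×4.65) = 1.403 K/W
R_total = 1.415 K/W
Q = ΔT / R_total = 34 / 1.415

Q ≈ 24 W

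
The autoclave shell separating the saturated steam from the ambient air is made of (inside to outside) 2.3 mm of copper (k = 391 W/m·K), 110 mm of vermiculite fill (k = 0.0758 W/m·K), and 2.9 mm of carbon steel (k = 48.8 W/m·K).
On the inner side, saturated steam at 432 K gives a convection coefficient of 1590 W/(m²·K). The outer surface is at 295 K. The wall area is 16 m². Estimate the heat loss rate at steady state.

Series thermal resistances:
R_inner film = 1/(h_i·A) = 1/(1590×16) = 3.931×10^-5 K/W
R_copper = L/(kA) = 0.0023/(391×16) = 3.676×10^-7 K/W
R_vermiculite fill = L/(kA) = 0.11/(0.0758×16) = 0.0907 K/W
R_carbon steel = L/(kA) = 0.0029/(48.8×16) = 3.714×10^-6 K/W
R_total = 0.09074 K/W
Q = ΔT / R_total = 137 / 0.09074

Q ≈ 1510 W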